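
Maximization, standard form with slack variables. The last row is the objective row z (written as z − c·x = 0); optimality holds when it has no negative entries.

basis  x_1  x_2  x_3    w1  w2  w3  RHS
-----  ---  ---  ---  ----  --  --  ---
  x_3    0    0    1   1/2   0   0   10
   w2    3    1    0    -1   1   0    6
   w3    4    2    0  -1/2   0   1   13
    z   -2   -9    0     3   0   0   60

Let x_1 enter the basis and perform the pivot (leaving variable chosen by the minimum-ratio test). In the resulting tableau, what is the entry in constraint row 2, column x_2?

1/3

Ratio test on column x_1 — row 1: entry 0 ≤ 0; row 2: 6/3 = 2; row 3: 13/4 = 13/4. Minimum is 2 at row 2 (w2 leaves); pivot element 3.
Divide row 2 by 3; eliminate column x_1 from the other rows.
In the new row 2, the x_2 entry is the old entry divided by the pivot: 1/3 = 1/3.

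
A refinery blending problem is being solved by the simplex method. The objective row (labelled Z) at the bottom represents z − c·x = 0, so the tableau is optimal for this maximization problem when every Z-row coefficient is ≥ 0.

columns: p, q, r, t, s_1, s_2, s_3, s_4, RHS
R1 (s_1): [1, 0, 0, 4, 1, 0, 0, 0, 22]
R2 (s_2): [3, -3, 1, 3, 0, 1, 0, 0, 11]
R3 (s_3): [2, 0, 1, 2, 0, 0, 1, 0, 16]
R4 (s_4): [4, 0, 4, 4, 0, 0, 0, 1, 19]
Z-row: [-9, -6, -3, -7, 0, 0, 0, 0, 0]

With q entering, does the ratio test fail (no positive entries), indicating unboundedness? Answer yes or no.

Every constraint-row entry in column q is ≤ 0, so increasing q is unbounded.

yes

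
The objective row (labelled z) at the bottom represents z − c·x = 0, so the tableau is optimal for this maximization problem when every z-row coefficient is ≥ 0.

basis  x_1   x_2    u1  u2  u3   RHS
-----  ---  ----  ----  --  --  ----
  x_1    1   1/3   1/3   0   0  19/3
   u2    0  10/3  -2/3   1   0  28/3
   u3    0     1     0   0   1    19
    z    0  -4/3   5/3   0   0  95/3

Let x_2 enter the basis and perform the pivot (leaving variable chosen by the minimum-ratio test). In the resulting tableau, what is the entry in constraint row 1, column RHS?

Ratio test on column x_2 — row 1: (19/3)/(1/3) = 19; row 2: (28/3)/(10/3) = 14/5; row 3: 19/1 = 19. Minimum is 14/5 at row 2 (u2 leaves); pivot element 10/3.
Divide row 2 by 10/3; eliminate column x_2 from the other rows.
Row 1 update in column RHS: 19/3 − (1/3)·(14/5) = 27/5.

27/5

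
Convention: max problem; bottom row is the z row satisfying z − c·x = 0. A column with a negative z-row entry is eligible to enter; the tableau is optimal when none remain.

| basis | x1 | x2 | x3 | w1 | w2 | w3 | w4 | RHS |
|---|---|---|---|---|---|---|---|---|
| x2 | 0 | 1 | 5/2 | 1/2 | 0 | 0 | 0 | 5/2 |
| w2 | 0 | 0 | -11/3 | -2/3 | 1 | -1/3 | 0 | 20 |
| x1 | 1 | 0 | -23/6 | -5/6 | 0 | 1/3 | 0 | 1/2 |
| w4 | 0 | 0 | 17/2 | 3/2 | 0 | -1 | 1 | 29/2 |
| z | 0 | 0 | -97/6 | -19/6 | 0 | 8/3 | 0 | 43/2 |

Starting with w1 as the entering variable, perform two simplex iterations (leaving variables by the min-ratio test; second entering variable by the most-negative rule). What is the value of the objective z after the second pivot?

Ratio test on column w1 — row 1: (5/2)/(1/2) = 5; row 2: entry -2/3 ≤ 0; row 3: entry -5/6 ≤ 0; row 4: (29/2)/(3/2) = 29/3. Minimum is 5 at row 1 (x2 leaves); pivot element 1/2.
Pivot on row 1; the z-row RHS becomes 43/2 − (-19/6)·5 = 112/3.
Next entering variable (most negative z-row entry -1/3): x3.
Ratio test on column x3 — row 1: 5/5 = 1; row 2: entry -1/3 ≤ 0; row 3: (14/3)/(1/3) = 14; row 4: 7/1 = 7. Minimum is 1 at row 1 (w1 leaves); pivot element 5.
After the second pivot the z-row RHS is 112/3 − (-1/3)·1 = 113/3.

113/3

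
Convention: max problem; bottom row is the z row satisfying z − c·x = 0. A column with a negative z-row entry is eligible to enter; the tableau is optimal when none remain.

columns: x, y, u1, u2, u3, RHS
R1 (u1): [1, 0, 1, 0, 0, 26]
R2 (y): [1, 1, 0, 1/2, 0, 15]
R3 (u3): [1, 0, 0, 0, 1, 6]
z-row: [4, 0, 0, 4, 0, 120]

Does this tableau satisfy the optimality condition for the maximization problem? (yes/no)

Every z-row coefficient is ≥ 0, so the tableau is optimal.

yes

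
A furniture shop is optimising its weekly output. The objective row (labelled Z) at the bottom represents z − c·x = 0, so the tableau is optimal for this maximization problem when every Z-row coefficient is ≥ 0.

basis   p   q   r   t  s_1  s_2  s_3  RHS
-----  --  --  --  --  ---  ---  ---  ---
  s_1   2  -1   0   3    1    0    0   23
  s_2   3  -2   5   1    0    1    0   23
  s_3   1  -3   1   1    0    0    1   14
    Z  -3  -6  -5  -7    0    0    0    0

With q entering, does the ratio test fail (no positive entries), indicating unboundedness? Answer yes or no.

yes

Every constraint-row entry in column q is ≤ 0, so increasing q is unbounded.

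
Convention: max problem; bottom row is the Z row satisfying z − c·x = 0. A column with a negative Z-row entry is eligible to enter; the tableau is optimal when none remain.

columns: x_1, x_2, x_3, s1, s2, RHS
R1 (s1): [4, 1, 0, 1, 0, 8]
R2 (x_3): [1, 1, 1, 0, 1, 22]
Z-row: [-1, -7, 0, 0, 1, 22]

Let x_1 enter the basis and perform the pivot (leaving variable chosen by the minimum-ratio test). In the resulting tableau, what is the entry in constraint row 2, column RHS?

20

Ratio test on column x_1 — row 1: 8/4 = 2; row 2: 22/1 = 22. Minimum is 2 at row 1 (s1 leaves); pivot element 4.
Divide row 1 by 4; eliminate column x_1 from the other rows.
Row 2 update in column RHS: 22 − 1·2 = 20.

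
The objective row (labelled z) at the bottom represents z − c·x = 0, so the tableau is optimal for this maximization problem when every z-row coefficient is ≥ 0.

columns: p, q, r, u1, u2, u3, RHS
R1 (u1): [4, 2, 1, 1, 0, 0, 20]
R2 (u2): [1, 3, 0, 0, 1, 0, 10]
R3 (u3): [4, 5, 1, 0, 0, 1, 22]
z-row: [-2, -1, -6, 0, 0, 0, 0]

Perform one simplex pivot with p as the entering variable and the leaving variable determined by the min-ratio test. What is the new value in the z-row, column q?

Ratio test on column p — row 1: 20/4 = 5; row 2: 10/1 = 10; row 3: 22/4 = 11/2. Minimum is 5 at row 1 (u1 leaves); pivot element 4.
Divide row 1 by 4; eliminate column p from the other rows.
z-row update in column q: -1 − (-2)·(1/2) = 0.

0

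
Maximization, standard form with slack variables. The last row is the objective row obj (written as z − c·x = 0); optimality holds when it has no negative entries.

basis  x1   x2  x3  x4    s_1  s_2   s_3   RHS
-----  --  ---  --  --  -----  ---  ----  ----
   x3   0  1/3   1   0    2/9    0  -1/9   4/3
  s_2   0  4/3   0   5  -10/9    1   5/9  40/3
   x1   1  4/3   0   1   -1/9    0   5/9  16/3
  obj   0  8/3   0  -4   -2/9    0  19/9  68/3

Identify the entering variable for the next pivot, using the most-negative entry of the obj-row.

x4

Negative obj-row entries: x4: -4, s_1: -2/9.
The most negative is -4 in column x4, so x4 enters.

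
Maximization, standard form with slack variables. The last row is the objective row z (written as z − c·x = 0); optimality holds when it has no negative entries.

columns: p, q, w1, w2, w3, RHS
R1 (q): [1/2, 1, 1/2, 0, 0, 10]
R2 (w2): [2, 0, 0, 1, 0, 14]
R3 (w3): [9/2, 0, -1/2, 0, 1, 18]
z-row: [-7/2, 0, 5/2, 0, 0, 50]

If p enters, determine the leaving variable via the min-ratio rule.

Column p entries and ratios — q: 10/(1/2) = 20; w2: 14/2 = 7; w3: 18/(9/2) = 4.
Smallest ratio is 4 in the row of w3, so w3 leaves.

w3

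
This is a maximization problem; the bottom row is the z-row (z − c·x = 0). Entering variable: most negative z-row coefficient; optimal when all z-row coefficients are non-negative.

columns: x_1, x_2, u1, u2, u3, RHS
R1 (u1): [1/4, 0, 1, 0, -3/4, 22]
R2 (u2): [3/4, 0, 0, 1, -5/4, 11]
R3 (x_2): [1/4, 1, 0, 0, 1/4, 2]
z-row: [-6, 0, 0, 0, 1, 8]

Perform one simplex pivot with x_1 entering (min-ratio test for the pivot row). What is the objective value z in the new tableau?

56

Ratio test on column x_1 — row 1: 22/(1/4) = 88; row 2: 11/(3/4) = 44/3; row 3: 2/(1/4) = 8. Minimum is 8 at row 3 (x_2 leaves); pivot element 1/4.
Pivot on row 3; the z-row RHS becomes 8 − (-6)·8 = 56.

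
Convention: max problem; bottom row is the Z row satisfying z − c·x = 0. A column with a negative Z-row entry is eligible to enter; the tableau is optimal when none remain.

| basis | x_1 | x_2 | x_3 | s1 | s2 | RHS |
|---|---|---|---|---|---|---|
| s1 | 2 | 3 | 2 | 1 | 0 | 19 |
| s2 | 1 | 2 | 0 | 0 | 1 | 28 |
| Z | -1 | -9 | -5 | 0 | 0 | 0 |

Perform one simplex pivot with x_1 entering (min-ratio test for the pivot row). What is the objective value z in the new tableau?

19/2

Ratio test on column x_1 — row 1: 19/2 = 19/2; row 2: 28/1 = 28. Minimum is 19/2 at row 1 (s1 leaves); pivot element 2.
Pivot on row 1; the Z-row RHS becomes 0 − (-1)·(19/2) = 19/2.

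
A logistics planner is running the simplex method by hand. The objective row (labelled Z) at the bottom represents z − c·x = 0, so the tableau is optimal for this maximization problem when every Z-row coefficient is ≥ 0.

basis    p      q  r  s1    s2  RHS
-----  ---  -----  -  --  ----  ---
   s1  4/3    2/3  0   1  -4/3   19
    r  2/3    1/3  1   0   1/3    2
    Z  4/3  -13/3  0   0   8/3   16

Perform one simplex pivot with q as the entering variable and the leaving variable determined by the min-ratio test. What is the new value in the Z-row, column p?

Ratio test on column q — row 1: 19/(2/3) = 57/2; row 2: 2/(1/3) = 6. Minimum is 6 at row 2 (r leaves); pivot element 1/3.
Divide row 2 by 1/3; eliminate column q from the other rows.
Z-row update in column p: 4/3 − (-13/3)·2 = 10.

10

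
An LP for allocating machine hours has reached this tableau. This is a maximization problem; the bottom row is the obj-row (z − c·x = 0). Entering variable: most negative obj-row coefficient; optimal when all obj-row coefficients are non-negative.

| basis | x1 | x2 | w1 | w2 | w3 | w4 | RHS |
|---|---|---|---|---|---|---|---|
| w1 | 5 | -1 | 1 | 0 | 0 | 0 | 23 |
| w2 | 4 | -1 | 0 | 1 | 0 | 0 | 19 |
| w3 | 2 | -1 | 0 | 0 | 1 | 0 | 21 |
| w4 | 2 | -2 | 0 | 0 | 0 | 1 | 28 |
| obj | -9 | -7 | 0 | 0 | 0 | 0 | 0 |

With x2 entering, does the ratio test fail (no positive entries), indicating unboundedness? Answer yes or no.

yes

Every constraint-row entry in column x2 is ≤ 0, so increasing x2 is unbounded.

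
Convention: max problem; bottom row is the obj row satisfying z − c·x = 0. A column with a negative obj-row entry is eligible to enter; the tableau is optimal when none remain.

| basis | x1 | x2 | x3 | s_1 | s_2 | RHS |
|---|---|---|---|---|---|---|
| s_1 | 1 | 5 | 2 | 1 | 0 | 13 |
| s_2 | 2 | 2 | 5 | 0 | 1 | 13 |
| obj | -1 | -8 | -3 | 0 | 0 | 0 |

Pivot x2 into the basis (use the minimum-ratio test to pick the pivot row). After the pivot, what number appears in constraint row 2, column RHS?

Ratio test on column x2 — row 1: 13/5 = 13/5; row 2: 13/2 = 13/2. Minimum is 13/5 at row 1 (s_1 leaves); pivot element 5.
Divide row 1 by 5; eliminate column x2 from the other rows.
Row 2 update in column RHS: 13 − 2·(13/5) = 39/5.

39/5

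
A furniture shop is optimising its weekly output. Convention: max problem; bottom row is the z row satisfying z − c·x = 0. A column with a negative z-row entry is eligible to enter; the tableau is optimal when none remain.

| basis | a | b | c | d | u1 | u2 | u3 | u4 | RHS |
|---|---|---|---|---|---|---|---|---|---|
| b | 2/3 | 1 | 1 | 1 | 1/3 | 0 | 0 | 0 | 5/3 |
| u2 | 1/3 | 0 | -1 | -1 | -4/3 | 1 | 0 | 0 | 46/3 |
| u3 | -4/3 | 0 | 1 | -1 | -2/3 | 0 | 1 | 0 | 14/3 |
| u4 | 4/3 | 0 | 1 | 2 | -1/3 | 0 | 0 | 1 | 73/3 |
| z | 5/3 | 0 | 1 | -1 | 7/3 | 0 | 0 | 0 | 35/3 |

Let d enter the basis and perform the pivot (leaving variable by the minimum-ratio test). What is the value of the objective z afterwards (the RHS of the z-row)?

40/3

Ratio test on column d — row 1: (5/3)/1 = 5/3; row 2: entry -1 ≤ 0; row 3: entry -1 ≤ 0; row 4: (73/3)/2 = 73/6. Minimum is 5/3 at row 1 (b leaves); pivot element 1.
Pivot on row 1; the z-row RHS becomes 35/3 − (-1)·(5/3) = 40/3.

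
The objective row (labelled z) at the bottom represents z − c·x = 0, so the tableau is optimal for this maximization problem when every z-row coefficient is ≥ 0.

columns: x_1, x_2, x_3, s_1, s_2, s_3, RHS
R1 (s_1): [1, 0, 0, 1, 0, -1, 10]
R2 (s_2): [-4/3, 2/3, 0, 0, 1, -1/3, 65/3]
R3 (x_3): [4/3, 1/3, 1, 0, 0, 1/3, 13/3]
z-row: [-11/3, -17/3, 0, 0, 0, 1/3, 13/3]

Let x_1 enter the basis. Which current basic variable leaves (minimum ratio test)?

x_3

Column x_1 entries and ratios — s_1: 10/1 = 10; s_2: -4/3 ≤ 0, skip; x_3: (13/3)/(4/3) = 13/4.
Smallest ratio is 13/4 in the row of x_3, so x_3 leaves.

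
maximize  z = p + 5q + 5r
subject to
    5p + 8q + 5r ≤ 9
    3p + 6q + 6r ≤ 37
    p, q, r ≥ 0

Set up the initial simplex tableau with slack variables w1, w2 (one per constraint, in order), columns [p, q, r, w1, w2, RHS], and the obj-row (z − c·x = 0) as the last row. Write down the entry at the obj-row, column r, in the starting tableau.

-5

The obj-row carries the negated objective coefficients: the r entry is -5.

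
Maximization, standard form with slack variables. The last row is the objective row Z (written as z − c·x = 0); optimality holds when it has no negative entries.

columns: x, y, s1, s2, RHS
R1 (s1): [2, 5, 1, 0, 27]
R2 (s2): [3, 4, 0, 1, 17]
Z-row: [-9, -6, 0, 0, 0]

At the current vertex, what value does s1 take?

s1 is basic (row 1); its value is the RHS of that row, 27.

27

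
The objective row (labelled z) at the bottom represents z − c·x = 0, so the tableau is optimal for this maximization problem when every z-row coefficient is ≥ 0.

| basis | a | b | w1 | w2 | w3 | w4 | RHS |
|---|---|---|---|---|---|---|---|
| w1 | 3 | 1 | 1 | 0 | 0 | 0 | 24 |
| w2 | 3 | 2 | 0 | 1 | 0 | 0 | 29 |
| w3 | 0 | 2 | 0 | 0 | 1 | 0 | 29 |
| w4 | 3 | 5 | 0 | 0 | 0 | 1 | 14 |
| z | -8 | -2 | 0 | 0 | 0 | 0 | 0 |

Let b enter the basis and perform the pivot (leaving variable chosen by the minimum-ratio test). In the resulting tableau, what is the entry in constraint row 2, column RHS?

117/5

Ratio test on column b — row 1: 24/1 = 24; row 2: 29/2 = 29/2; row 3: 29/2 = 29/2; row 4: 14/5 = 14/5. Minimum is 14/5 at row 4 (w4 leaves); pivot element 5.
Divide row 4 by 5; eliminate column b from the other rows.
Row 2 update in column RHS: 29 − 2·(14/5) = 117/5.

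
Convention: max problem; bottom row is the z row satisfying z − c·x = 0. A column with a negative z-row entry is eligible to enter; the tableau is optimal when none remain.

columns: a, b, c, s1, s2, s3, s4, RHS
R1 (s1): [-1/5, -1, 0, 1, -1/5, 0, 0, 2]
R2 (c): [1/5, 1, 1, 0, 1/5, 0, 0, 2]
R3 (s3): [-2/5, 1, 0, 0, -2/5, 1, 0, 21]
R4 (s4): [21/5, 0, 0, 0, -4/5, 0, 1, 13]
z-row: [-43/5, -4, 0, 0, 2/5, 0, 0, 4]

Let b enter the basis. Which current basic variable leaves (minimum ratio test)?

c

Column b entries and ratios — s1: -1 ≤ 0, skip; c: 2/1 = 2; s3: 21/1 = 21; s4: 0 ≤ 0, skip.
Smallest ratio is 2 in the row of c, so c leaves.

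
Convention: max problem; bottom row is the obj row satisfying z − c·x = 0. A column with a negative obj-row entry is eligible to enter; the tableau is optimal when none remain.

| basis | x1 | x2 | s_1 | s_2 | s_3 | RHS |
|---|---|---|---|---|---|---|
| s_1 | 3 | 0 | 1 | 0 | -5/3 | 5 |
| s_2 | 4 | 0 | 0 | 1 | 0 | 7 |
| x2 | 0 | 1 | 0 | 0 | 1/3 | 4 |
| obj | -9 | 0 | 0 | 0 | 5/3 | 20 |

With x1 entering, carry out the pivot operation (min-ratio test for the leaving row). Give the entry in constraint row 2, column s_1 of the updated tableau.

-4/3

Ratio test on column x1 — row 1: 5/3 = 5/3; row 2: 7/4 = 7/4; row 3: entry 0 ≤ 0. Minimum is 5/3 at row 1 (s_1 leaves); pivot element 3.
Divide row 1 by 3; eliminate column x1 from the other rows.
Row 2 update in column s_1: 0 − 4·(1/3) = -4/3.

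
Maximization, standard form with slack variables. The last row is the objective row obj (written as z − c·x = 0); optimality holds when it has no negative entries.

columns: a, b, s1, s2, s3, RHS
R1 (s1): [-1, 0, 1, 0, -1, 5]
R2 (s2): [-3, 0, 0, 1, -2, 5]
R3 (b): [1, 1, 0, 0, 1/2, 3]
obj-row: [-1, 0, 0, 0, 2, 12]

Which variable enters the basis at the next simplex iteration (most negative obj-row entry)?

a

Negative obj-row entries: a: -1.
The most negative is -1 in column a, so a enters.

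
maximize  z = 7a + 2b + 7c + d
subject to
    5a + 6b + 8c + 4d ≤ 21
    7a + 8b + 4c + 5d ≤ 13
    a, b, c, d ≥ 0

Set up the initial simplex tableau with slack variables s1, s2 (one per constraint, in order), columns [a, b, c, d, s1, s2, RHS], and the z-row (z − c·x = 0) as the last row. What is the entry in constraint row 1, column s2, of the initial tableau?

Slack s2 belongs to constraint 2; its column is the unit vector e_2, so the entry in row 1 is 0.

0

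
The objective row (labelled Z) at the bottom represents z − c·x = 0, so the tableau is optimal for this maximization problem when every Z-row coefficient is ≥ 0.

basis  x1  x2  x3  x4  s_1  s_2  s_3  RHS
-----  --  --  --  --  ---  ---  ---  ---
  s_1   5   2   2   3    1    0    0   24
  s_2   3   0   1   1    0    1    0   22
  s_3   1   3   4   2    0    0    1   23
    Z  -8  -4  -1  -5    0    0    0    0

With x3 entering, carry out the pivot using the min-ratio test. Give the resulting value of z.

Ratio test on column x3 — row 1: 24/2 = 12; row 2: 22/1 = 22; row 3: 23/4 = 23/4. Minimum is 23/4 at row 3 (s_3 leaves); pivot element 4.
Pivot on row 3; the Z-row RHS becomes 0 − (-1)·(23/4) = 23/4.

23/4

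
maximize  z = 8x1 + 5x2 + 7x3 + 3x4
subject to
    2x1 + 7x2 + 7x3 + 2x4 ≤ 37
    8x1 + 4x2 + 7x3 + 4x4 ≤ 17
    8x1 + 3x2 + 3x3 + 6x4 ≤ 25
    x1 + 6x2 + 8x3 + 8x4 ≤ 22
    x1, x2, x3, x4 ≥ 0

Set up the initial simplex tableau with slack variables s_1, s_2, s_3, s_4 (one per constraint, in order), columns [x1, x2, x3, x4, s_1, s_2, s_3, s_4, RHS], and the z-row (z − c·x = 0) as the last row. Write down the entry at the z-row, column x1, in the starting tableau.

The z-row carries the negated objective coefficients: the x1 entry is -8.

-8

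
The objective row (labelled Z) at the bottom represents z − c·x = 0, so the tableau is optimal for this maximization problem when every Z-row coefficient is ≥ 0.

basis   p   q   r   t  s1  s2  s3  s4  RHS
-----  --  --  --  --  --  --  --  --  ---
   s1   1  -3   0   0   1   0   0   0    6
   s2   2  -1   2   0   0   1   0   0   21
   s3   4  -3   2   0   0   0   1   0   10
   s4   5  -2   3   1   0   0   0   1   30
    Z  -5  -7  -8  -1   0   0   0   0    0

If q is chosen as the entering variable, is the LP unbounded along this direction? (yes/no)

yes

Every constraint-row entry in column q is ≤ 0, so increasing q is unbounded.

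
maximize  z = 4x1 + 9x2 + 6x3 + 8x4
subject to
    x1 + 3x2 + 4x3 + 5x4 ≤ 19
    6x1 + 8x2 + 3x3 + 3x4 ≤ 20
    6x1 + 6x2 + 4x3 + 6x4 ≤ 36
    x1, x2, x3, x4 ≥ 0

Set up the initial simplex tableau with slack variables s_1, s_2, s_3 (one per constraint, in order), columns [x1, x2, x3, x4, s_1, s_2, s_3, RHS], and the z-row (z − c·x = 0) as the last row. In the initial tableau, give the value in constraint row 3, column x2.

6

Constraint 3 has coefficient 6 on x2.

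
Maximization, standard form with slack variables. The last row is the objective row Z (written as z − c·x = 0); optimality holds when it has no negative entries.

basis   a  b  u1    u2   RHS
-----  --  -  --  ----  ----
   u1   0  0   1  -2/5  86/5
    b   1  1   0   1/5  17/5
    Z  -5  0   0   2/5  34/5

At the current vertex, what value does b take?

b is basic (row 2); its value is the RHS of that row, 17/5.

17/5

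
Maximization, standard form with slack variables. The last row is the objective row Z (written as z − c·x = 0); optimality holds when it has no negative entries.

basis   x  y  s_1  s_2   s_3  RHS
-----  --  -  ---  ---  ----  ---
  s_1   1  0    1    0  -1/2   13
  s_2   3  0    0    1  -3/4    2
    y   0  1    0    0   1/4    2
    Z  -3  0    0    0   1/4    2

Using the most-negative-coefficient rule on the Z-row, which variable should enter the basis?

x

Negative Z-row entries: x: -3.
The most negative is -3 in column x, so x enters.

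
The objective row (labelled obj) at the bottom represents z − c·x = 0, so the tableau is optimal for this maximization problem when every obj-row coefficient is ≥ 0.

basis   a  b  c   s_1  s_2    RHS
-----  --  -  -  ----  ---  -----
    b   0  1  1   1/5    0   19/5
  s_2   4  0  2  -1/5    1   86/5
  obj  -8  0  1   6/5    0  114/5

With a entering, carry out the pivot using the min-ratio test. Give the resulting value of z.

Ratio test on column a — row 1: entry 0 ≤ 0; row 2: (86/5)/4 = 43/10. Minimum is 43/10 at row 2 (s_2 leaves); pivot element 4.
Pivot on row 2; the obj-row RHS becomes 114/5 − (-8)·(43/10) = 286/5.

286/5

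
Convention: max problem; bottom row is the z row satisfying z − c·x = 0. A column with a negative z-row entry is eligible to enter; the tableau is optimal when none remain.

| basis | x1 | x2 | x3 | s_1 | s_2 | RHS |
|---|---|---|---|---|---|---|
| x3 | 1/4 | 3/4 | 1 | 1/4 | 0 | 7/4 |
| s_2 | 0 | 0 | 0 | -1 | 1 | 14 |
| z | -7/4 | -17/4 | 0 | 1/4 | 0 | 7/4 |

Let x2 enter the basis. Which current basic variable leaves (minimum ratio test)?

x3

Column x2 entries and ratios — x3: (7/4)/(3/4) = 7/3; s_2: 0 ≤ 0, skip.
Smallest ratio is 7/3 in the row of x3, so x3 leaves.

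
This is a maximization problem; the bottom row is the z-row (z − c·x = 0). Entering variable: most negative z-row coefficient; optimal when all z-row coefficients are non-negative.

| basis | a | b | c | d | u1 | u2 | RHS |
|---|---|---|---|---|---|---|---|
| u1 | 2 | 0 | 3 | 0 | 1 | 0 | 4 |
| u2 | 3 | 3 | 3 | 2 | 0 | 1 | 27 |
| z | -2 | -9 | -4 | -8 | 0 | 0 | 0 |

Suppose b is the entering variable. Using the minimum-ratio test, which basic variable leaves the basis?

u2

Column b entries and ratios — u1: 0 ≤ 0, skip; u2: 27/3 = 9.
Smallest ratio is 9 in the row of u2, so u2 leaves.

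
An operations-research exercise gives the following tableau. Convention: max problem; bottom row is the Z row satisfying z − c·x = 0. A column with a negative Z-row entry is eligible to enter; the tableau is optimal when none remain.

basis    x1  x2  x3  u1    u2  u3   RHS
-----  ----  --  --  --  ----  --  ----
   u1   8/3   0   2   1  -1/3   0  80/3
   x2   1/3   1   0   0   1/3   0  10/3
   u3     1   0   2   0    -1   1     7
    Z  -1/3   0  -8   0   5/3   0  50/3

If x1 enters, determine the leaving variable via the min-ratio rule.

u3

Column x1 entries and ratios — u1: (80/3)/(8/3) = 10; x2: (10/3)/(1/3) = 10; u3: 7/1 = 7.
Smallest ratio is 7 in the row of u3, so u3 leaves.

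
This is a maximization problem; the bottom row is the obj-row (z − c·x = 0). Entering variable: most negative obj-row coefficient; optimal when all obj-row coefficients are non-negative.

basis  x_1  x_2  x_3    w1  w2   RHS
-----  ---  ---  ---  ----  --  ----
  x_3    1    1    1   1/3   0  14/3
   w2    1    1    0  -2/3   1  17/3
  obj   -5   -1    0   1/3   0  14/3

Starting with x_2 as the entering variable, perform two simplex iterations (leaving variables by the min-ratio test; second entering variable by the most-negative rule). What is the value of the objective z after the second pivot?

28

Ratio test on column x_2 — row 1: (14/3)/1 = 14/3; row 2: (17/3)/1 = 17/3. Minimum is 14/3 at row 1 (x_3 leaves); pivot element 1.
Pivot on row 1; the obj-row RHS becomes 14/3 − (-1)·(14/3) = 28/3.
Next entering variable (most negative obj-row entry -4): x_1.
Ratio test on column x_1 — row 1: (14/3)/1 = 14/3; row 2: entry 0 ≤ 0. Minimum is 14/3 at row 1 (x_2 leaves); pivot element 1.
After the second pivot the obj-row RHS is 28/3 − (-4)·(14/3) = 28.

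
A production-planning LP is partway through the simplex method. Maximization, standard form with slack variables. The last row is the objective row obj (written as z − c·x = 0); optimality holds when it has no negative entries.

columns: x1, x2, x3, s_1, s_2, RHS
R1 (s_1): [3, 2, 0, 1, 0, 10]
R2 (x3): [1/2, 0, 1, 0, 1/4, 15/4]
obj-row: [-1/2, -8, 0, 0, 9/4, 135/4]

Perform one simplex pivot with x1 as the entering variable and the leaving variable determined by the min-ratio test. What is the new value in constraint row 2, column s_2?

1/4

Ratio test on column x1 — row 1: 10/3 = 10/3; row 2: (15/4)/(1/2) = 15/2. Minimum is 10/3 at row 1 (s_1 leaves); pivot element 3.
Divide row 1 by 3; eliminate column x1 from the other rows.
Row 2 update in column s_2: 1/4 − (1/2)·0 = 1/4.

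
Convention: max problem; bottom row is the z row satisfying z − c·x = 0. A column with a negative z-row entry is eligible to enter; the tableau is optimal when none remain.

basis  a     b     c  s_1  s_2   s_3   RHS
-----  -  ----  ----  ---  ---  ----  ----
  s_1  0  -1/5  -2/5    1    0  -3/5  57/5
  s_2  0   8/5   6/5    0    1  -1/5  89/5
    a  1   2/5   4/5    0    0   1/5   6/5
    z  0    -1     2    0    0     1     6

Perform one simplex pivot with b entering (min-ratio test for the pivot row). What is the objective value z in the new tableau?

Ratio test on column b — row 1: entry -1/5 ≤ 0; row 2: (89/5)/(8/5) = 89/8; row 3: (6/5)/(2/5) = 3. Minimum is 3 at row 3 (a leaves); pivot element 2/5.
Pivot on row 3; the z-row RHS becomes 6 − (-1)·3 = 9.

9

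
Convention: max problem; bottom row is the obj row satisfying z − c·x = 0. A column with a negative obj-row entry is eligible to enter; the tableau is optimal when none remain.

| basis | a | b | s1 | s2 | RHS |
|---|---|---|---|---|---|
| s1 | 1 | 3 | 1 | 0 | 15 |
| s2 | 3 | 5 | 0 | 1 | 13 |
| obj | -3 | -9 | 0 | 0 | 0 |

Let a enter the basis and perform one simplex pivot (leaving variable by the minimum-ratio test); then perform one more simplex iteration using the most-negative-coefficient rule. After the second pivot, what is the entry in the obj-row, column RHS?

117/5

Ratio test on column a — row 1: 15/1 = 15; row 2: 13/3 = 13/3. Minimum is 13/3 at row 2 (s2 leaves); pivot element 3.
Divide row 2 by 3; eliminate column a from the other rows.
Second iteration: most negative obj-row entry is -4 in column b, so b enters.
Ratio test on column b — row 1: (32/3)/(4/3) = 8; row 2: (13/3)/(5/3) = 13/5. Minimum is 13/5 at row 2 (a leaves); pivot element 5/3.
Divide row 2 by 5/3; eliminate column b from the other rows.
After both pivots, the entry at the obj-row, column RHS is 117/5.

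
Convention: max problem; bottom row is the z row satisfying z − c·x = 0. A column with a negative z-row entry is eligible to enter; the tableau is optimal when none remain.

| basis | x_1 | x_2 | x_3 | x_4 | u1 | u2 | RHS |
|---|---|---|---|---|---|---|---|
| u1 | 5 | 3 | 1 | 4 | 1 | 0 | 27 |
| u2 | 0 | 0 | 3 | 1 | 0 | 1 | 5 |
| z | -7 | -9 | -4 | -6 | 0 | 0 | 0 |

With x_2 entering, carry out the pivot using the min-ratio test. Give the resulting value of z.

81

Ratio test on column x_2 — row 1: 27/3 = 9; row 2: entry 0 ≤ 0. Minimum is 9 at row 1 (u1 leaves); pivot element 3.
Pivot on row 1; the z-row RHS becomes 0 − (-9)·9 = 81.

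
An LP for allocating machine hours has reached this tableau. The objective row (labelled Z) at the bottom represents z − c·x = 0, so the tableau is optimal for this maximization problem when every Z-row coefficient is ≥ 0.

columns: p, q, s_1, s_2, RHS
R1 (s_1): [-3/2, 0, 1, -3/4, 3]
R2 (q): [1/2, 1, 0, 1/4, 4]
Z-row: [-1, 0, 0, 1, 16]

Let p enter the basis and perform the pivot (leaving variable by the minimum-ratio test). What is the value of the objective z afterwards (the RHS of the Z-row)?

24

Ratio test on column p — row 1: entry -3/2 ≤ 0; row 2: 4/(1/2) = 8. Minimum is 8 at row 2 (q leaves); pivot element 1/2.
Pivot on row 2; the Z-row RHS becomes 16 − (-1)·8 = 24.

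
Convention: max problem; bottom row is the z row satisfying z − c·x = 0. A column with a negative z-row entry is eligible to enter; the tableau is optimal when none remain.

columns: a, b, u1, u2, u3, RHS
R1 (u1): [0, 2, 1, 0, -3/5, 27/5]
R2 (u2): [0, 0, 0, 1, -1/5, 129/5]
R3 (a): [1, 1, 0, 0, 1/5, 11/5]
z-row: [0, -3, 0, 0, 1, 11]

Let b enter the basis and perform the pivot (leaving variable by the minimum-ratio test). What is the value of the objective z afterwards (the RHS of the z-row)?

Ratio test on column b — row 1: (27/5)/2 = 27/10; row 2: entry 0 ≤ 0; row 3: (11/5)/1 = 11/5. Minimum is 11/5 at row 3 (a leaves); pivot element 1.
Pivot on row 3; the z-row RHS becomes 11 − (-3)·(11/5) = 88/5.

88/5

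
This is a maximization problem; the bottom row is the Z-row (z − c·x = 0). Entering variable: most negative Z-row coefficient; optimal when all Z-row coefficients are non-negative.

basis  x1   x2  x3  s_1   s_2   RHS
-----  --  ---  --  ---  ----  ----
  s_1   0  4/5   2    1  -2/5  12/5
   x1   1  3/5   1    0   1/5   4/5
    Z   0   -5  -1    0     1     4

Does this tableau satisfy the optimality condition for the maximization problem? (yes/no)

The Z-row has a negative entry -5 in column x2, so it is not optimal.

no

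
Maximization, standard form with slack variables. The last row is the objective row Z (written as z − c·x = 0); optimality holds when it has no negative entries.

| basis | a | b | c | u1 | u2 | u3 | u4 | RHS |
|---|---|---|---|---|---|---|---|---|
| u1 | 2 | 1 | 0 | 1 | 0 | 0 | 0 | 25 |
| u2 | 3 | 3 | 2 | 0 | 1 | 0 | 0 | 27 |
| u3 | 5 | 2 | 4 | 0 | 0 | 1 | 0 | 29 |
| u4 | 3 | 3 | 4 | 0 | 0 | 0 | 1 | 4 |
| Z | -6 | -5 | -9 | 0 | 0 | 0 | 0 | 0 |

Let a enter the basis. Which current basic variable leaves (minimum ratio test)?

u4

Column a entries and ratios — u1: 25/2 = 25/2; u2: 27/3 = 9; u3: 29/5 = 29/5; u4: 4/3 = 4/3.
Smallest ratio is 4/3 in the row of u4, so u4 leaves.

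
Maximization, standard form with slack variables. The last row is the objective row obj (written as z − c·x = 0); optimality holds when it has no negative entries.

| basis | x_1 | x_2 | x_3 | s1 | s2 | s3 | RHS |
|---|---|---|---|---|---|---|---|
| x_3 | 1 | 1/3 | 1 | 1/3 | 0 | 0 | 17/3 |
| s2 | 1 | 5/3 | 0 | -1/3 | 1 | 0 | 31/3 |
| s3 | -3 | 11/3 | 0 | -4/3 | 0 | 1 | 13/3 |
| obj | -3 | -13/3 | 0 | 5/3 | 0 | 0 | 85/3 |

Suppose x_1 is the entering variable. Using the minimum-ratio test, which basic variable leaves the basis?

x_3

Column x_1 entries and ratios — x_3: (17/3)/1 = 17/3; s2: (31/3)/1 = 31/3; s3: -3 ≤ 0, skip.
Smallest ratio is 17/3 in the row of x_3, so x_3 leaves.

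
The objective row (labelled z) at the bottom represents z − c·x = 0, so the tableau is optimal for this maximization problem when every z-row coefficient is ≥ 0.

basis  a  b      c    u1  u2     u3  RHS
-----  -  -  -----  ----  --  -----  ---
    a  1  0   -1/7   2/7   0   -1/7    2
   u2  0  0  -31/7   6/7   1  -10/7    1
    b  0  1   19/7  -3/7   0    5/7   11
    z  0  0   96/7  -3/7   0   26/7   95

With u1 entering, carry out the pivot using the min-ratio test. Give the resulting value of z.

Ratio test on column u1 — row 1: 2/(2/7) = 7; row 2: 1/(6/7) = 7/6; row 3: entry -3/7 ≤ 0. Minimum is 7/6 at row 2 (u2 leaves); pivot element 6/7.
Pivot on row 2; the z-row RHS becomes 95 − (-3/7)·(7/6) = 191/2.

191/2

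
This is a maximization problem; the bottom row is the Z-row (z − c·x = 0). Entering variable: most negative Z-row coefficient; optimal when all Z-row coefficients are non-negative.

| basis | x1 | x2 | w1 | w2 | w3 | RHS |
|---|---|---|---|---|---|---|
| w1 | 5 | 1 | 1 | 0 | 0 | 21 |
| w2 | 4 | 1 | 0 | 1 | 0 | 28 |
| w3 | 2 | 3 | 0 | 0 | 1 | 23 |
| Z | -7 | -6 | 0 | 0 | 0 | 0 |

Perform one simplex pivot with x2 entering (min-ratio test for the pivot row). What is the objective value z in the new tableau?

46

Ratio test on column x2 — row 1: 21/1 = 21; row 2: 28/1 = 28; row 3: 23/3 = 23/3. Minimum is 23/3 at row 3 (w3 leaves); pivot element 3.
Pivot on row 3; the Z-row RHS becomes 0 − (-6)·(23/3) = 46.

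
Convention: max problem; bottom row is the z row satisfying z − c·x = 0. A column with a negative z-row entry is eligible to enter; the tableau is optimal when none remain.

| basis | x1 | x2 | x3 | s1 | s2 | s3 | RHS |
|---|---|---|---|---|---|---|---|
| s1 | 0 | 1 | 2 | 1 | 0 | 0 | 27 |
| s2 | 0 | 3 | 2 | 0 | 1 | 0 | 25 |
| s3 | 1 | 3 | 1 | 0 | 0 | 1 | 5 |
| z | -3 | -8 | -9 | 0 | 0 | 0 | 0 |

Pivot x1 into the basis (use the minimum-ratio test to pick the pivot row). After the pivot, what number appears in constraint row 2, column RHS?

25

Ratio test on column x1 — row 1: entry 0 ≤ 0; row 2: entry 0 ≤ 0; row 3: 5/1 = 5. Minimum is 5 at row 3 (s3 leaves); pivot element 1.
Divide row 3 by 1; eliminate column x1 from the other rows.
Row 2 update in column RHS: 25 − 0·5 = 25.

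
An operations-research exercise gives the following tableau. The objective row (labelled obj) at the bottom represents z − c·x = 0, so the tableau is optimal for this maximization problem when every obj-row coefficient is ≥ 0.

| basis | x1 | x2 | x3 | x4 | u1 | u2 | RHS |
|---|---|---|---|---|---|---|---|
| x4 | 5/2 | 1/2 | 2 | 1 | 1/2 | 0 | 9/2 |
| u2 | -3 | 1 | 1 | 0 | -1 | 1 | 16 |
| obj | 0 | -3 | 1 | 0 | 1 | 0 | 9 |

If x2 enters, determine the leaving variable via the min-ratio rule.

x4

Column x2 entries and ratios — x4: (9/2)/(1/2) = 9; u2: 16/1 = 16.
Smallest ratio is 9 in the row of x4, so x4 leaves.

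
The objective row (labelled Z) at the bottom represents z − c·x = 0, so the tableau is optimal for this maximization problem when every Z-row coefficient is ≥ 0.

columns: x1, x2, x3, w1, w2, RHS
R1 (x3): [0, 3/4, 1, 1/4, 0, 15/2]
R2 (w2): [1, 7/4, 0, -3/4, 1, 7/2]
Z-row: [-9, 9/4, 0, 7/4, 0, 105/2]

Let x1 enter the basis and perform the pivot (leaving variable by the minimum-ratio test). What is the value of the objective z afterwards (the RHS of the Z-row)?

84

Ratio test on column x1 — row 1: entry 0 ≤ 0; row 2: (7/2)/1 = 7/2. Minimum is 7/2 at row 2 (w2 leaves); pivot element 1.
Pivot on row 2; the Z-row RHS becomes 105/2 − (-9)·(7/2) = 84.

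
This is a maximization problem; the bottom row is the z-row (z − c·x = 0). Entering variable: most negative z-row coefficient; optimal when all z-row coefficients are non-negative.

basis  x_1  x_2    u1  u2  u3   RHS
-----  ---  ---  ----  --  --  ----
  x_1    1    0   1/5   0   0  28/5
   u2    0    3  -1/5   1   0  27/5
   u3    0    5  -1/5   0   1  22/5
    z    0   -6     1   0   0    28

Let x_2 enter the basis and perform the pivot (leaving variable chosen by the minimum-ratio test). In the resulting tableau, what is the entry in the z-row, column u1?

Ratio test on column x_2 — row 1: entry 0 ≤ 0; row 2: (27/5)/3 = 9/5; row 3: (22/5)/5 = 22/25. Minimum is 22/25 at row 3 (u3 leaves); pivot element 5.
Divide row 3 by 5; eliminate column x_2 from the other rows.
z-row update in column u1: 1 − (-6)·(-1/25) = 19/25.

19/25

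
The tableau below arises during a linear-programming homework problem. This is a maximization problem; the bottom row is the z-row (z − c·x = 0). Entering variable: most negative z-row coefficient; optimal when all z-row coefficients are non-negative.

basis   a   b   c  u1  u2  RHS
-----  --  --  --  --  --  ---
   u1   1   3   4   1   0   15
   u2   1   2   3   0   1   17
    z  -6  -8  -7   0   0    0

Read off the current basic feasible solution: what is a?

0

a is not in the basis, so in the current basic feasible solution a = 0.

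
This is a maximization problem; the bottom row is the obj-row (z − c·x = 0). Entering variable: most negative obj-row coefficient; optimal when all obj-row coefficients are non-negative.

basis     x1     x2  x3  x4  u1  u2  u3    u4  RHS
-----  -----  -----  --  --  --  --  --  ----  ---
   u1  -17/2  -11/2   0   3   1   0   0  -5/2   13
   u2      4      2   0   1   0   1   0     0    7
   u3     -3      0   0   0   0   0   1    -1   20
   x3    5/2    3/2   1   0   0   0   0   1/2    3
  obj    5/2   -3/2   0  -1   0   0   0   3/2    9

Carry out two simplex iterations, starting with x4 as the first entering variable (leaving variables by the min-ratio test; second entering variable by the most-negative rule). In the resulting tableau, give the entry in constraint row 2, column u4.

5/23

Ratio test on column x4 — row 1: 13/3 = 13/3; row 2: 7/1 = 7; row 3: entry 0 ≤ 0; row 4: entry 0 ≤ 0. Minimum is 13/3 at row 1 (u1 leaves); pivot element 3.
Divide row 1 by 3; eliminate column x4 from the other rows.
Second iteration: most negative obj-row entry is -10/3 in column x2, so x2 enters.
Ratio test on column x2 — row 1: entry -11/6 ≤ 0; row 2: (8/3)/(23/6) = 16/23; row 3: entry 0 ≤ 0; row 4: 3/(3/2) = 2. Minimum is 16/23 at row 2 (u2 leaves); pivot element 23/6.
Divide row 2 by 23/6; eliminate column x2 from the other rows.
After both pivots, the entry at constraint row 2, column u4 is 5/23.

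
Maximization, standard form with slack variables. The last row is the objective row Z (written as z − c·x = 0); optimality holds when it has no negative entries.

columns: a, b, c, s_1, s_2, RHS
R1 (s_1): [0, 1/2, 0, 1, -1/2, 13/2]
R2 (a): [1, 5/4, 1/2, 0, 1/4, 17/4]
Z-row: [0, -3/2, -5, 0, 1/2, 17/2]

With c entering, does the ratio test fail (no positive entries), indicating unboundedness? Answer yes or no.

Column c has positive entries in row(s) 2, so the ratio test bounds it — not unbounded.

no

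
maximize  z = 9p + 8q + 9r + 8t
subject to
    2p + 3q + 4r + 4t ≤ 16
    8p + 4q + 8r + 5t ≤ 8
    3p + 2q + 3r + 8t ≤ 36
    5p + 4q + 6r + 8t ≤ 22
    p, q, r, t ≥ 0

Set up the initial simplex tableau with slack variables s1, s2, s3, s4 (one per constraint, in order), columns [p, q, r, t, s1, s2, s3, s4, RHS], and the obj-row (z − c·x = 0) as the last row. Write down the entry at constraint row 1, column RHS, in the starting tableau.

The RHS of constraint 1 is b_1 = 16.

16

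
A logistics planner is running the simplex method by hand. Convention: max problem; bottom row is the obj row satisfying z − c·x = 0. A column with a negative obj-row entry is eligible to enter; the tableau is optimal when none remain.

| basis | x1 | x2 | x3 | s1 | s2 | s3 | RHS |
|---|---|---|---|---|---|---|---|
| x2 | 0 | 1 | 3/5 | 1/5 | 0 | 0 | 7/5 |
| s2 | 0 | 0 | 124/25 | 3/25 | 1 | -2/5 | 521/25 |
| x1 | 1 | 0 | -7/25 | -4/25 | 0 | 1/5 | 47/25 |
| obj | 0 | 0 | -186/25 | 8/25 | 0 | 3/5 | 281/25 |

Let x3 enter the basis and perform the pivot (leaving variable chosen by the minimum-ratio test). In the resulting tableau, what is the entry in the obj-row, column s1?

14/5

Ratio test on column x3 — row 1: (7/5)/(3/5) = 7/3; row 2: (521/25)/(124/25) = 521/124; row 3: entry -7/25 ≤ 0. Minimum is 7/3 at row 1 (x2 leaves); pivot element 3/5.
Divide row 1 by 3/5; eliminate column x3 from the other rows.
obj-row update in column s1: 8/25 − (-186/25)·(1/3) = 14/5.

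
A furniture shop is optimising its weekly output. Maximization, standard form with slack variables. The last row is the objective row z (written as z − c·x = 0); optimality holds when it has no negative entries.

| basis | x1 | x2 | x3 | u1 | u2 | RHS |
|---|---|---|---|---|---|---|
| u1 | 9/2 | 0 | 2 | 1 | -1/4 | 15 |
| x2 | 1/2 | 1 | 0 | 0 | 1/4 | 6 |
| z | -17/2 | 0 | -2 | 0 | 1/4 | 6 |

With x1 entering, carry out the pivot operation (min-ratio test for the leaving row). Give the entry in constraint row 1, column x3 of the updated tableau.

4/9

Ratio test on column x1 — row 1: 15/(9/2) = 10/3; row 2: 6/(1/2) = 12. Minimum is 10/3 at row 1 (u1 leaves); pivot element 9/2.
Divide row 1 by 9/2; eliminate column x1 from the other rows.
In the new row 1, the x3 entry is the old entry divided by the pivot: 2/(9/2) = 4/9.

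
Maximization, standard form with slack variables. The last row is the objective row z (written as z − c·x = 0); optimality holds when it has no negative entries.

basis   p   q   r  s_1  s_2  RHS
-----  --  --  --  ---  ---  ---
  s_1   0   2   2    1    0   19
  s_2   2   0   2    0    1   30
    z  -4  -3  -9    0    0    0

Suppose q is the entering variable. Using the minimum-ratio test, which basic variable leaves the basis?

Column q entries and ratios — s_1: 19/2 = 19/2; s_2: 0 ≤ 0, skip.
Smallest ratio is 19/2 in the row of s_1, so s_1 leaves.

s_1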